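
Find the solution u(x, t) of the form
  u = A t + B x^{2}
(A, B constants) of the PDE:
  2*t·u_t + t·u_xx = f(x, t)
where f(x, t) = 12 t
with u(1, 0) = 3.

Answer: u(x, t) = 3 t + 3 x^{2}

Derivation:
Substitute the ansatz u = A t + B x^{2} into the left-hand side.
Derivatives of the ansatz:
  u_t = A
  u_xx = 2 B
Term by term:
  2*t·u_t = 2 A t
  t·u_xx = 2 B t
So the left-hand side equals
  2 A t + 2 B t
This must equal f(x, t) = 12 t identically.
Matching coefficients of the independent functions:
  [t]:  2 A + 2 B = 12
These equations do not fix every constant; impose the point condition(s):
  u(1, 0) = 3  ⟹  B = 3
Solving the combined system: A = 3, B = 3.
Hence u(x, t) = 3 t + 3 x^{2}.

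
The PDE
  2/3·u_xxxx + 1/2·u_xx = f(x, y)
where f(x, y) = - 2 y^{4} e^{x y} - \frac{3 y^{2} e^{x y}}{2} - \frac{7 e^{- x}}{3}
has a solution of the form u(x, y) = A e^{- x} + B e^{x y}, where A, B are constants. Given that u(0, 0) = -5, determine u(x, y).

Substitute the ansatz u = A e^{- x} + B e^{x y} into the left-hand side.
Derivatives of the ansatz:
  u_xxxx = A e^{- x} + B y^{4} e^{x y}
  u_xx = A e^{- x} + B y^{2} e^{x y}
Term by term:
  2/3·u_xxxx = \frac{2 A e^{- x}}{3} + \frac{2 B y^{4} e^{x y}}{3}
  1/2·u_xx = \frac{A e^{- x}}{2} + \frac{B y^{2} e^{x y}}{2}
So the left-hand side equals
  \frac{7 A e^{- x}}{6} + \frac{2 B y^{4} e^{x y}}{3} + \frac{B y^{2} e^{x y}}{2}
This must equal f(x, y) = - 2 y^{4} e^{x y} - \frac{3 y^{2} e^{x y}}{2} - \frac{7 e^{- x}}{3} identically.
Matching coefficients of the independent functions:
  [y^{2} e^{x y}]:  \frac{B}{2} = - \frac{3}{2}
  [y^{4} e^{x y}]:  \frac{2 B}{3} = -2
  [e^{- x}]:  \frac{7 A}{6} = - \frac{7}{3}
Solving: A = -2, B = -3.
Check against the point condition:
  u(0, 0) = -5  ⟹  A + B = -5  ✓
Hence u(x, y) = - 3 e^{x y} - 2 e^{- x}.

Answer: u(x, y) = - 3 e^{x y} - 2 e^{- x}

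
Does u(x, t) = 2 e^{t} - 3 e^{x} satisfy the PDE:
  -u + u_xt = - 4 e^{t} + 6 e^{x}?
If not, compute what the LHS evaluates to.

Answer: No, the LHS evaluates to - 2 e^{t} + 3 e^{x}

Derivation:
Evaluate each term of the left-hand side for u = 2 e^{t} - 3 e^{x}.
Derivatives:
  u_xt = 0
Terms:
  -u = - 2 e^{t} + 3 e^{x}
  u_xt = 0
Sum: LHS = - 2 e^{t} + 3 e^{x}
Given right-hand side: - 4 e^{t} + 6 e^{x}. Difference LHS − RHS = 2 e^{t} - 3 e^{x} ≠ 0, so u is not a solution.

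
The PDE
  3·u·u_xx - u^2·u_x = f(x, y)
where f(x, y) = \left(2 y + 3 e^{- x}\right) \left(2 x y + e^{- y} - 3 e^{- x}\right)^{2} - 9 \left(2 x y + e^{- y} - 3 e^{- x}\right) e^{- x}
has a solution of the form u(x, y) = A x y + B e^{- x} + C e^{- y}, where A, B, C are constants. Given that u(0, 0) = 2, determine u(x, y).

Substitute the ansatz u = A x y + B e^{- x} + C e^{- y} into the left-hand side.
Derivatives of the ansatz:
  u_xx = B e^{- x}
  u_x = A y - B e^{- x}
Term by term:
  3·u·u_xx = 3 A B x y e^{- x} + 3 B^{2} e^{- 2 x} + 3 B C e^{- x} e^{- y}
  -u^2·u_x = - A^{3} x^{2} y^{3} + A^{2} B x^{2} y^{2} e^{- x} - 2 A^{2} B x y^{2} e^{- x} - 2 A^{2} C x y^{2} e^{- y} + 2 A B^{2} x y e^{- 2 x} - A B^{2} y e^{- 2 x} + 2 A B C x y e^{- x} e^{- y} - 2 A B C y e^{- x} e^{- y} - A C^{2} y e^{- 2 y} + B^{3} e^{- 3 x} + 2 B^{2} C e^{- 2 x} e^{- y} + B C^{2} e^{- x} e^{- 2 y}
So the left-hand side equals
  - A^{3} x^{2} y^{3} + A^{2} B x^{2} y^{2} e^{- x} - 2 A^{2} B x y^{2} e^{- x} - 2 A^{2} C x y^{2} e^{- y} + 2 A B^{2} x y e^{- 2 x} - A B^{2} y e^{- 2 x} + 2 A B C x y e^{- x} e^{- y} - 2 A B C y e^{- x} e^{- y} + 3 A B x y e^{- x} - A C^{2} y e^{- 2 y} + B^{3} e^{- 3 x} + 2 B^{2} C e^{- 2 x} e^{- y} + 3 B^{2} e^{- 2 x} + B C^{2} e^{- x} e^{- 2 y} + 3 B C e^{- x} e^{- y}
This must equal f(x, y) identically; expanded, f = 8 x^{2} y^{3} + 12 x^{2} y^{2} e^{- x} + 8 x y^{2} e^{- y} - 24 x y^{2} e^{- x} - 18 x y e^{- x} + 12 x y e^{- x} e^{- y} - 36 x y e^{- 2 x} + 2 y e^{- 2 y} - 12 y e^{- x} e^{- y} + 18 y e^{- 2 x} - 9 e^{- x} e^{- y} + 3 e^{- x} e^{- 2 y} + 27 e^{- 2 x} - 18 e^{- 2 x} e^{- y} + 27 e^{- 3 x}.
Matching coefficients of the independent functions:
(each divided by its leading coefficient; functions giving the same equation are listed together)
  [x^{2} y^{3}]:  A^{3} + 8 = 0
  [y e^{- 2 x}, x y e^{- 2 x}]:  A B^{2} + 18 = 0
  [y e^{- 2 y}]:  A C^{2} + 2 = 0
  [e^{- 2 x} e^{- y}]:  B^{2} C + 9 = 0
  [e^{- x} e^{- 2 y}]:  B C^{2} - 3 = 0
  [e^{- x} e^{- y}]:  B C + 3 = 0
  [x y e^{- x}]:  A B + 6 = 0
  [x y^{2} e^{- x}, x^{2} y^{2} e^{- x}]:  A^{2} B - 12 = 0
  [x y^{2} e^{- y}]:  A^{2} C + 4 = 0
  [y e^{- x} e^{- y}, x y e^{- x} e^{- y}]:  A B C - 6 = 0
  [e^{- 3 x}]:  B^{3} - 27 = 0
  [e^{- 2 x}]:  B^{2} - 9 = 0
Solving: A = -2, B = 3, C = -1.
Check against the point condition:
  u(0, 0) = 2  ⟹  B + C = 2  ✓
Hence u(x, y) = - 2 x y - e^{- y} + 3 e^{- x}.

Answer: u(x, y) = - 2 x y - e^{- y} + 3 e^{- x}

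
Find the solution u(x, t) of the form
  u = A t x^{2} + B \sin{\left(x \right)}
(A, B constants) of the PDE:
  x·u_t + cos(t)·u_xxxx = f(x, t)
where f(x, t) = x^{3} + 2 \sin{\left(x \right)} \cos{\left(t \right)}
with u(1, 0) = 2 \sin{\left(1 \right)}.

Answer: u(x, t) = t x^{2} + 2 \sin{\left(x \right)}

Derivation:
Substitute the ansatz u = A t x^{2} + B \sin{\left(x \right)} into the left-hand side.
Derivatives of the ansatz:
  u_t = A x^{2}
  u_xxxx = B \sin{\left(x \right)}
Term by term:
  x·u_t = A x^{3}
  cos(t)·u_xxxx = B \sin{\left(x \right)} \cos{\left(t \right)}
So the left-hand side equals
  A x^{3} + B \sin{\left(x \right)} \cos{\left(t \right)}
This must equal f(x, t) = x^{3} + 2 \sin{\left(x \right)} \cos{\left(t \right)} identically.
Matching coefficients of the independent functions:
  [x^{3}]:  A = 1
  [\sin{\left(x \right)} \cos{\left(t \right)}]:  B = 2
Solving: A = 1, B = 2.
Check against the point condition:
  u(1, 0) = 2 \sin{\left(1 \right)}  ⟹  B \sin{\left(1 \right)} = 2 \sin{\left(1 \right)}  ✓
Hence u(x, t) = t x^{2} + 2 \sin{\left(x \right)}.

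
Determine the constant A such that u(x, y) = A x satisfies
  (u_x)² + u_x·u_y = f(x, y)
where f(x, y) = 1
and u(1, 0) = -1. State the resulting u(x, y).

Substitute the ansatz u = A x into the left-hand side.
Derivatives of the ansatz:
  u_x = A
  u_y = 0
Term by term:
  (u_x)² = A^{2}
  u_x·u_y = 0
So the left-hand side equals
  A^{2}
This must equal f(x, y) = 1 identically.
Matching coefficients of the independent functions:
  [constant term]:  A^{2} = 1
These equations allow (A) = (-1) or (1).
Impose the point condition(s):
  u(1, 0) = -1  ⟹  A = -1
Only A = -1 satisfies everything.
Hence u(x, y) = - x.

Answer: u(x, y) = - x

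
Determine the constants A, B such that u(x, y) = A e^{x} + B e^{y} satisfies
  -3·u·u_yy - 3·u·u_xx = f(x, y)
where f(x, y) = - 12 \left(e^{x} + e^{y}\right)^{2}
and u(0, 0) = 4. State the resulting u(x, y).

Substitute the ansatz u = A e^{x} + B e^{y} into the left-hand side.
Derivatives of the ansatz:
  u_yy = B e^{y}
  u_xx = A e^{x}
Term by term:
  -3·u·u_yy = - 3 A B e^{x} e^{y} - 3 B^{2} e^{2 y}
  -3·u·u_xx = - 3 A^{2} e^{2 x} - 3 A B e^{x} e^{y}
So the left-hand side equals
  - 3 A^{2} e^{2 x} - 6 A B e^{x} e^{y} - 3 B^{2} e^{2 y}
This must equal f(x, y) identically; expanded, f = - 12 e^{2 x} - 24 e^{x} e^{y} - 12 e^{2 y}.
Matching coefficients of the independent functions:
  [e^{x} e^{y}]:  - 6 A B = -24
  [e^{2 x}]:  - 3 A^{2} = -12
  [e^{2 y}]:  - 3 B^{2} = -12
These equations allow (A, B) = (-2, -2) or (2, 2).
Impose the point condition(s):
  u(0, 0) = 4  ⟹  A + B = 4
Only A = 2, B = 2 satisfies everything.
Hence u(x, y) = 2 e^{x} + 2 e^{y}.

Answer: u(x, y) = 2 e^{x} + 2 e^{y}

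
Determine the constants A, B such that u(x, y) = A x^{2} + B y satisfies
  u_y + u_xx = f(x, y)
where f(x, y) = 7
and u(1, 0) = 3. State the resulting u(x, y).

Substitute the ansatz u = A x^{2} + B y into the left-hand side.
Derivatives of the ansatz:
  u_y = B
  u_xx = 2 A
Term by term:
  u_y = B
  u_xx = 2 A
So the left-hand side equals
  2 A + B
This must equal f(x, y) = 7 identically.
Matching coefficients of the independent functions:
  [constant term]:  2 A + B = 7
These equations do not fix every constant; impose the point condition(s):
  u(1, 0) = 3  ⟹  A = 3
Solving the combined system: A = 3, B = 1.
Hence u(x, y) = 3 x^{2} + y.

Answer: u(x, y) = 3 x^{2} + y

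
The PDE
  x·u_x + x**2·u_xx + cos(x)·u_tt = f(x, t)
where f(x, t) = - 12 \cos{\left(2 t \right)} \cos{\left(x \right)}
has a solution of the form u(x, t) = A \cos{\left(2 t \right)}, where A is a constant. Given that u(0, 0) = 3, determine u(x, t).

Substitute the ansatz u = A \cos{\left(2 t \right)} into the left-hand side.
Derivatives of the ansatz:
  u_x = 0
  u_xx = 0
  u_tt = - 4 A \cos{\left(2 t \right)}
Term by term:
  x·u_x = 0
  x**2·u_xx = 0
  cos(x)·u_tt = - 4 A \cos{\left(2 t \right)} \cos{\left(x \right)}
So the left-hand side equals
  - 4 A \cos{\left(2 t \right)} \cos{\left(x \right)}
This must equal f(x, t) = - 12 \cos{\left(2 t \right)} \cos{\left(x \right)} identically.
Matching coefficients of the independent functions:
  [\cos{\left(2 t \right)} \cos{\left(x \right)}]:  - 4 A = -12
Solving: A = 3.
Check against the point condition:
  u(0, 0) = 3  ⟹  A = 3  ✓
Hence u(x, t) = 3 \cos{\left(2 t \right)}.

Answer: u(x, t) = 3 \cos{\left(2 t \right)}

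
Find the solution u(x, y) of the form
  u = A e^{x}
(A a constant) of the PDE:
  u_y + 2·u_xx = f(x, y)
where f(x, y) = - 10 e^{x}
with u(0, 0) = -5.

Substitute the ansatz u = A e^{x} into the left-hand side.
Derivatives of the ansatz:
  u_y = 0
  u_xx = A e^{x}
Term by term:
  u_y = 0
  2·u_xx = 2 A e^{x}
So the left-hand side equals
  2 A e^{x}
This must equal f(x, y) = - 10 e^{x} identically.
Matching coefficients of the independent functions:
  [e^{x}]:  2 A = -10
Solving: A = -5.
Check against the point condition:
  u(0, 0) = -5  ⟹  A = -5  ✓
Hence u(x, y) = - 5 e^{x}.

Answer: u(x, y) = - 5 e^{x}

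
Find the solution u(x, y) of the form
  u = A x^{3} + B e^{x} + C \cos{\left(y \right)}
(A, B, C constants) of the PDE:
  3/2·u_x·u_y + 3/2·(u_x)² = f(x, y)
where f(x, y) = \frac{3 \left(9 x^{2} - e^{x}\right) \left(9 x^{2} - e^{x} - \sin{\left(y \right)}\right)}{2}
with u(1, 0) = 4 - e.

Substitute the ansatz u = A x^{3} + B e^{x} + C \cos{\left(y \right)} into the left-hand side.
Derivatives of the ansatz:
  u_x = 3 A x^{2} + B e^{x}
  u_y = - C \sin{\left(y \right)}
Term by term:
  3/2·u_x·u_y = - \frac{9 A C x^{2} \sin{\left(y \right)}}{2} - \frac{3 B C e^{x} \sin{\left(y \right)}}{2}
  3/2·(u_x)² = \frac{27 A^{2} x^{4}}{2} + 9 A B x^{2} e^{x} + \frac{3 B^{2} e^{2 x}}{2}
So the left-hand side equals
  \frac{27 A^{2} x^{4}}{2} + 9 A B x^{2} e^{x} - \frac{9 A C x^{2} \sin{\left(y \right)}}{2} + \frac{3 B^{2} e^{2 x}}{2} - \frac{3 B C e^{x} \sin{\left(y \right)}}{2}
This must equal f(x, y) identically; expanded, f = \frac{243 x^{4}}{2} - 27 x^{2} e^{x} - \frac{27 x^{2} \sin{\left(y \right)}}{2} + \frac{3 e^{2 x}}{2} + \frac{3 e^{x} \sin{\left(y \right)}}{2}.
Matching coefficients of the independent functions:
  [x^{4}]:  \frac{27 A^{2}}{2} = \frac{243}{2}
  [x^{2} e^{x}]:  9 A B = -27
  [x^{2} \sin{\left(y \right)}]:  - \frac{9 A C}{2} = - \frac{27}{2}
  [e^{x} \sin{\left(y \right)}]:  - \frac{3 B C}{2} = \frac{3}{2}
  [e^{2 x}]:  \frac{3 B^{2}}{2} = \frac{3}{2}
These equations allow (A, B, C) = (-3, 1, -1) or (3, -1, 1).
Impose the point condition(s):
  u(1, 0) = 4 - e  ⟹  A + e B + C = 4 - e
Only A = 3, B = -1, C = 1 satisfies everything.
Hence u(x, y) = 3 x^{3} - e^{x} + \cos{\left(y \right)}.

Answer: u(x, y) = 3 x^{3} - e^{x} + \cos{\left(y \right)}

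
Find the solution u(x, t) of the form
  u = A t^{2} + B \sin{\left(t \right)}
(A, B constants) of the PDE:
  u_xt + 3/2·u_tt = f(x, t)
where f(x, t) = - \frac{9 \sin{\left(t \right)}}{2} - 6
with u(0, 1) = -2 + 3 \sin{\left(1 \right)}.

Substitute the ansatz u = A t^{2} + B \sin{\left(t \right)} into the left-hand side.
Derivatives of the ansatz:
  u_xt = 0
  u_tt = 2 A - B \sin{\left(t \right)}
Term by term:
  u_xt = 0
  3/2·u_tt = 3 A - \frac{3 B \sin{\left(t \right)}}{2}
So the left-hand side equals
  3 A - \frac{3 B \sin{\left(t \right)}}{2}
This must equal f(x, t) = - \frac{9 \sin{\left(t \right)}}{2} - 6 identically.
Matching coefficients of the independent functions:
  [constant term]:  3 A = -6
  [\sin{\left(t \right)}]:  - \frac{3 B}{2} = - \frac{9}{2}
Solving: A = -2, B = 3.
Check against the point condition:
  u(0, 1) = -2 + 3 \sin{\left(1 \right)}  ⟹  A + B \sin{\left(1 \right)} = -2 + 3 \sin{\left(1 \right)}  ✓
Hence u(x, t) = - 2 t^{2} + 3 \sin{\left(t \right)}.

Answer: u(x, t) = - 2 t^{2} + 3 \sin{\left(t \right)}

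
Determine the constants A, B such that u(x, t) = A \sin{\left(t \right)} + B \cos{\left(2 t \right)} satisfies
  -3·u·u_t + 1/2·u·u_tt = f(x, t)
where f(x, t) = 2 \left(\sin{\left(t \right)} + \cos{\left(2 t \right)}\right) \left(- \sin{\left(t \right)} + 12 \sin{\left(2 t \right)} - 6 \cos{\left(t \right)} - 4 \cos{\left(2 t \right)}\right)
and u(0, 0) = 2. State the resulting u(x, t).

Answer: u(x, t) = 2 \sin{\left(t \right)} + 2 \cos{\left(2 t \right)}

Derivation:
Substitute the ansatz u = A \sin{\left(t \right)} + B \cos{\left(2 t \right)} into the left-hand side.
Derivatives of the ansatz:
  u_t = A \cos{\left(t \right)} - 2 B \sin{\left(2 t \right)}
  u_tt = - A \sin{\left(t \right)} - 4 B \cos{\left(2 t \right)}
Term by term:
  -3·u·u_t = - 3 A^{2} \sin{\left(t \right)} \cos{\left(t \right)} + 6 A B \sin{\left(t \right)} \sin{\left(2 t \right)} - 3 A B \cos{\left(t \right)} \cos{\left(2 t \right)} + 6 B^{2} \sin{\left(2 t \right)} \cos{\left(2 t \right)}
  1/2·u·u_tt = - \frac{A^{2} \sin^{2}{\left(t \right)}}{2} - \frac{5 A B \sin{\left(t \right)} \cos{\left(2 t \right)}}{2} - 2 B^{2} \cos^{2}{\left(2 t \right)}
So the left-hand side equals
  - \frac{A^{2} \sin^{2}{\left(t \right)}}{2} - 3 A^{2} \sin{\left(t \right)} \cos{\left(t \right)} + 6 A B \sin{\left(t \right)} \sin{\left(2 t \right)} - \frac{5 A B \sin{\left(t \right)} \cos{\left(2 t \right)}}{2} - 3 A B \cos{\left(t \right)} \cos{\left(2 t \right)} + 6 B^{2} \sin{\left(2 t \right)} \cos{\left(2 t \right)} - 2 B^{2} \cos^{2}{\left(2 t \right)}
This must equal f(x, t) identically; expanded, f = - 2 \sin^{2}{\left(t \right)} + 24 \sin{\left(t \right)} \sin{\left(2 t \right)} - 12 \sin{\left(t \right)} \cos{\left(t \right)} - 10 \sin{\left(t \right)} \cos{\left(2 t \right)} + 24 \sin{\left(2 t \right)} \cos{\left(2 t \right)} - 12 \cos{\left(t \right)} \cos{\left(2 t \right)} - 8 \cos^{2}{\left(2 t \right)}.
Matching coefficients of the independent functions:
  [\sin{\left(t \right)} \sin{\left(2 t \right)}]:  6 A B = 24
  [\sin{\left(t \right)} \cos{\left(t \right)}]:  - 3 A^{2} = -12
  [\sin{\left(t \right)} \cos{\left(2 t \right)}]:  - \frac{5 A B}{2} = -10
  [\sin{\left(2 t \right)} \cos{\left(2 t \right)}]:  6 B^{2} = 24
  [\cos{\left(t \right)} \cos{\left(2 t \right)}]:  - 3 A B = -12
  [\sin^{2}{\left(t \right)}]:  - \frac{A^{2}}{2} = -2
  [\cos^{2}{\left(2 t \right)}]:  - 2 B^{2} = -8
These equations allow (A, B) = (-2, -2) or (2, 2).
Impose the point condition(s):
  u(0, 0) = 2  ⟹  B = 2
Only A = 2, B = 2 satisfies everything.
Hence u(x, t) = 2 \sin{\left(t \right)} + 2 \cos{\left(2 t \right)}.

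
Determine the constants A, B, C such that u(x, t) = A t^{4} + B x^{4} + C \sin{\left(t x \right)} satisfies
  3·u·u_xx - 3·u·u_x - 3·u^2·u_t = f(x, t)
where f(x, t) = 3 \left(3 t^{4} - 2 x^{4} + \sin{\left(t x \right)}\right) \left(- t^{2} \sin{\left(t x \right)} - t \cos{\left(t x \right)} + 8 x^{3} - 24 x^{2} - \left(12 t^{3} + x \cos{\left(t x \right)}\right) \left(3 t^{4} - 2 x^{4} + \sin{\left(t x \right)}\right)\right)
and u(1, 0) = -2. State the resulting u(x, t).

Answer: u(x, t) = 3 t^{4} - 2 x^{4} + \sin{\left(t x \right)}

Derivation:
Substitute the ansatz u = A t^{4} + B x^{4} + C \sin{\left(t x \right)} into the left-hand side.
Derivatives of the ansatz:
  u_xx = 12 B x^{2} - C t^{2} \sin{\left(t x \right)}
  u_x = 4 B x^{3} + C t \cos{\left(t x \right)}
  u_t = 4 A t^{3} + C x \cos{\left(t x \right)}
Term by term:
  3·u·u_xx = 36 A B t^{4} x^{2} - 3 A C t^{6} \sin{\left(t x \right)} + 36 B^{2} x^{6} - 3 B C t^{2} x^{4} \sin{\left(t x \right)} + 36 B C x^{2} \sin{\left(t x \right)} - 3 C^{2} t^{2} \sin^{2}{\left(t x \right)}
  -3·u·u_x = - 12 A B t^{4} x^{3} - 3 A C t^{5} \cos{\left(t x \right)} - 12 B^{2} x^{7} - 3 B C t x^{4} \cos{\left(t x \right)} - 12 B C x^{3} \sin{\left(t x \right)} - 3 C^{2} t \sin{\left(t x \right)} \cos{\left(t x \right)}
  -3·u^2·u_t = - 12 A^{3} t^{11} - 24 A^{2} B t^{7} x^{4} - 3 A^{2} C t^{8} x \cos{\left(t x \right)} - 24 A^{2} C t^{7} \sin{\left(t x \right)} - 12 A B^{2} t^{3} x^{8} - 6 A B C t^{4} x^{5} \cos{\left(t x \right)} - 24 A B C t^{3} x^{4} \sin{\left(t x \right)} - 6 A C^{2} t^{4} x \sin{\left(t x \right)} \cos{\left(t x \right)} - 12 A C^{2} t^{3} \sin^{2}{\left(t x \right)} - 3 B^{2} C x^{9} \cos{\left(t x \right)} - 6 B C^{2} x^{5} \sin{\left(t x \right)} \cos{\left(t x \right)} - 3 C^{3} x \sin^{2}{\left(t x \right)} \cos{\left(t x \right)}
So the left-hand side equals
  - 12 A^{3} t^{11} - 24 A^{2} B t^{7} x^{4} - 3 A^{2} C t^{8} x \cos{\left(t x \right)} - 24 A^{2} C t^{7} \sin{\left(t x \right)} - 12 A B^{2} t^{3} x^{8} - 6 A B C t^{4} x^{5} \cos{\left(t x \right)} - 24 A B C t^{3} x^{4} \sin{\left(t x \right)} - 12 A B t^{4} x^{3} + 36 A B t^{4} x^{2} - 6 A C^{2} t^{4} x \sin{\left(t x \right)} \cos{\left(t x \right)} - 12 A C^{2} t^{3} \sin^{2}{\left(t x \right)} - 3 A C t^{6} \sin{\left(t x \right)} - 3 A C t^{5} \cos{\left(t x \right)} - 3 B^{2} C x^{9} \cos{\left(t x \right)} - 12 B^{2} x^{7} + 36 B^{2} x^{6} - 6 B C^{2} x^{5} \sin{\left(t x \right)} \cos{\left(t x \right)} - 3 B C t^{2} x^{4} \sin{\left(t x \right)} - 3 B C t x^{4} \cos{\left(t x \right)} - 12 B C x^{3} \sin{\left(t x \right)} + 36 B C x^{2} \sin{\left(t x \right)} - 3 C^{3} x \sin^{2}{\left(t x \right)} \cos{\left(t x \right)} - 3 C^{2} t^{2} \sin^{2}{\left(t x \right)} - 3 C^{2} t \sin{\left(t x \right)} \cos{\left(t x \right)}
This must equal f(x, t) identically; expanded, f = - 324 t^{11} - 27 t^{8} x \cos{\left(t x \right)} + 432 t^{7} x^{4} - 216 t^{7} \sin{\left(t x \right)} - 9 t^{6} \sin{\left(t x \right)} - 9 t^{5} \cos{\left(t x \right)} + 36 t^{4} x^{5} \cos{\left(t x \right)} + 72 t^{4} x^{3} - 216 t^{4} x^{2} - 18 t^{4} x \sin{\left(t x \right)} \cos{\left(t x \right)} - 144 t^{3} x^{8} + 144 t^{3} x^{4} \sin{\left(t x \right)} - 36 t^{3} \sin^{2}{\left(t x \right)} + 6 t^{2} x^{4} \sin{\left(t x \right)} - 3 t^{2} \sin^{2}{\left(t x \right)} + 6 t x^{4} \cos{\left(t x \right)} - 3 t \sin{\left(t x \right)} \cos{\left(t x \right)} - 12 x^{9} \cos{\left(t x \right)} - 48 x^{7} + 144 x^{6} + 12 x^{5} \sin{\left(t x \right)} \cos{\left(t x \right)} + 24 x^{3} \sin{\left(t x \right)} - 72 x^{2} \sin{\left(t x \right)} - 3 x \sin^{2}{\left(t x \right)} \cos{\left(t x \right)}.
Matching coefficients of the independent functions:
(each divided by its leading coefficient; functions giving the same equation are listed together)
  [t^{11}]:  A^{3} - 27 = 0
  [x^{6}, x^{7}]:  B^{2} - 4 = 0
  [t^{2} \sin^{2}{\left(t x \right)}, t \sin{\left(t x \right)} \cos{\left(t x \right)}]:  C^{2} - 1 = 0
  [t^{3} x^{8}]:  A B^{2} - 12 = 0
  [t^{3} \sin^{2}{\left(t x \right)}, t^{4} x \sin{\left(t x \right)} \cos{\left(t x \right)}]:  A C^{2} - 3 = 0
  [t^{4} x^{2}, t^{4} x^{3}]:  A B + 6 = 0
  [t^{5} \cos{\left(t x \right)}, t^{6} \sin{\left(t x \right)}]:  A C - 3 = 0
  [t^{7} x^{4}]:  A^{2} B + 18 = 0
  [t^{7} \sin{\left(t x \right)}, t^{8} x \cos{\left(t x \right)}]:  A^{2} C - 9 = 0
  [x^{2} \sin{\left(t x \right)}, x^{3} \sin{\left(t x \right)}, t x^{4} \cos{\left(t x \right)}, …]:  B C + 2 = 0
  [x^{9} \cos{\left(t x \right)}]:  B^{2} C - 4 = 0
  [t^{3} x^{4} \sin{\left(t x \right)}, t^{4} x^{5} \cos{\left(t x \right)}]:  A B C + 6 = 0
  [x \sin^{2}{\left(t x \right)} \cos{\left(t x \right)}]:  C^{3} - 1 = 0
  [x^{5} \sin{\left(t x \right)} \cos{\left(t x \right)}]:  B C^{2} + 2 = 0
Solving: A = 3, B = -2, C = 1.
Check against the point condition:
  u(1, 0) = -2  ⟹  B = -2  ✓
Hence u(x, t) = 3 t^{4} - 2 x^{4} + \sin{\left(t x \right)}.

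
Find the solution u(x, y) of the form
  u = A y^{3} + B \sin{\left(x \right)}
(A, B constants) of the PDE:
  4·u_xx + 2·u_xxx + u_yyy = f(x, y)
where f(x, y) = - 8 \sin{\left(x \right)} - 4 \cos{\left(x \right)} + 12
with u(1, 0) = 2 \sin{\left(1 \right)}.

Answer: u(x, y) = 2 y^{3} + 2 \sin{\left(x \right)}

Derivation:
Substitute the ansatz u = A y^{3} + B \sin{\left(x \right)} into the left-hand side.
Derivatives of the ansatz:
  u_xx = - B \sin{\left(x \right)}
  u_xxx = - B \cos{\left(x \right)}
  u_yyy = 6 A
Term by term:
  4·u_xx = - 4 B \sin{\left(x \right)}
  2·u_xxx = - 2 B \cos{\left(x \right)}
  u_yyy = 6 A
So the left-hand side equals
  6 A - 4 B \sin{\left(x \right)} - 2 B \cos{\left(x \right)}
This must equal f(x, y) = - 8 \sin{\left(x \right)} - 4 \cos{\left(x \right)} + 12 identically.
Matching coefficients of the independent functions:
  [constant term]:  6 A = 12
  [\sin{\left(x \right)}]:  - 4 B = -8
  [\cos{\left(x \right)}]:  - 2 B = -4
Solving: A = 2, B = 2.
Check against the point condition:
  u(1, 0) = 2 \sin{\left(1 \right)}  ⟹  B \sin{\left(1 \right)} = 2 \sin{\left(1 \right)}  ✓
Hence u(x, y) = 2 y^{3} + 2 \sin{\left(x \right)}.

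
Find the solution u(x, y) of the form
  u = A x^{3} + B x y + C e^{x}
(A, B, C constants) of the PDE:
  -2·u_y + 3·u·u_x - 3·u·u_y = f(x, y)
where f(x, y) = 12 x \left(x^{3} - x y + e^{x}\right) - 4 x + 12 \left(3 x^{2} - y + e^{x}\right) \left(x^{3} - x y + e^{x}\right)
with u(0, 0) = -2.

Substitute the ansatz u = A x^{3} + B x y + C e^{x} into the left-hand side.
Derivatives of the ansatz:
  u_y = B x
  u_x = 3 A x^{2} + B y + C e^{x}
Term by term:
  -2·u_y = - 2 B x
  3·u·u_x = 9 A^{2} x^{5} + 12 A B x^{3} y + 3 A C x^{3} e^{x} + 9 A C x^{2} e^{x} + 3 B^{2} x y^{2} + 3 B C x y e^{x} + 3 B C y e^{x} + 3 C^{2} e^{2 x}
  -3·u·u_y = - 3 A B x^{4} - 3 B^{2} x^{2} y - 3 B C x e^{x}
So the left-hand side equals
  9 A^{2} x^{5} - 3 A B x^{4} + 12 A B x^{3} y + 3 A C x^{3} e^{x} + 9 A C x^{2} e^{x} - 3 B^{2} x^{2} y + 3 B^{2} x y^{2} + 3 B C x y e^{x} - 3 B C x e^{x} + 3 B C y e^{x} - 2 B x + 3 C^{2} e^{2 x}
This must equal f(x, y) identically; expanded, f = 36 x^{5} + 12 x^{4} - 48 x^{3} y + 12 x^{3} e^{x} - 12 x^{2} y + 36 x^{2} e^{x} + 12 x y^{2} - 12 x y e^{x} + 12 x e^{x} - 4 x - 12 y e^{x} + 12 e^{2 x}.
Matching coefficients of the independent functions:
  [x]:  - 2 B = -4
  [x^{4}]:  - 3 A B = 12
  [x^{5}]:  9 A^{2} = 36
  [x y^{2}]:  3 B^{2} = 12
  [x e^{x}]:  - 3 B C = 12
  [x^{2} y]:  - 3 B^{2} = -12
  [x^{2} e^{x}]:  9 A C = 36
  [x^{3} y]:  12 A B = -48
  [x^{3} e^{x}]:  3 A C = 12
  [y e^{x}, x y e^{x}]:  3 B C = -12
  [e^{2 x}]:  3 C^{2} = 12
Solving: A = -2, B = 2, C = -2.
Check against the point condition:
  u(0, 0) = -2  ⟹  C = -2  ✓
Hence u(x, y) = - 2 x^{3} + 2 x y - 2 e^{x}.

Answer: u(x, y) = - 2 x^{3} + 2 x y - 2 e^{x}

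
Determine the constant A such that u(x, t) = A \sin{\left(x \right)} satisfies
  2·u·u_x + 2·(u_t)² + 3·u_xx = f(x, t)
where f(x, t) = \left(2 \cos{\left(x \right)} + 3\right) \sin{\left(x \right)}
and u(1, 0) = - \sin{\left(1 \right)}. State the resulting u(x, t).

Substitute the ansatz u = A \sin{\left(x \right)} into the left-hand side.
Derivatives of the ansatz:
  u_x = A \cos{\left(x \right)}
  u_t = 0
  u_xx = - A \sin{\left(x \right)}
Term by term:
  2·u·u_x = 2 A^{2} \sin{\left(x \right)} \cos{\left(x \right)}
  2·(u_t)² = 0
  3·u_xx = - 3 A \sin{\left(x \right)}
So the left-hand side equals
  2 A^{2} \sin{\left(x \right)} \cos{\left(x \right)} - 3 A \sin{\left(x \right)}
This must equal f(x, t) identically; expanded, f = 2 \sin{\left(x \right)} \cos{\left(x \right)} + 3 \sin{\left(x \right)}.
Matching coefficients of the independent functions:
  [\sin{\left(x \right)} \cos{\left(x \right)}]:  2 A^{2} = 2
  [\sin{\left(x \right)}]:  - 3 A = 3
Solving: A = -1.
Check against the point condition:
  u(1, 0) = - \sin{\left(1 \right)}  ⟹  A \sin{\left(1 \right)} = - \sin{\left(1 \right)}  ✓
Hence u(x, t) = - \sin{\left(x \right)}.

Answer: u(x, t) = - \sin{\left(x \right)}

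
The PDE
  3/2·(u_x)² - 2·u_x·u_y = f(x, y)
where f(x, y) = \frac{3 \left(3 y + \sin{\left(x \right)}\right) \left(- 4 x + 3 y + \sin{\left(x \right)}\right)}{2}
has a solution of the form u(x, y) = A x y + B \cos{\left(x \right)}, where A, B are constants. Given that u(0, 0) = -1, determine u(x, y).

Substitute the ansatz u = A x y + B \cos{\left(x \right)} into the left-hand side.
Derivatives of the ansatz:
  u_x = A y - B \sin{\left(x \right)}
  u_y = A x
Term by term:
  3/2·(u_x)² = \frac{3 A^{2} y^{2}}{2} - 3 A B y \sin{\left(x \right)} + \frac{3 B^{2} \sin^{2}{\left(x \right)}}{2}
  -2·u_x·u_y = - 2 A^{2} x y + 2 A B x \sin{\left(x \right)}
So the left-hand side equals
  - 2 A^{2} x y + \frac{3 A^{2} y^{2}}{2} + 2 A B x \sin{\left(x \right)} - 3 A B y \sin{\left(x \right)} + \frac{3 B^{2} \sin^{2}{\left(x \right)}}{2}
This must equal f(x, y) identically; expanded, f = - 18 x y - 6 x \sin{\left(x \right)} + \frac{27 y^{2}}{2} + 9 y \sin{\left(x \right)} + \frac{3 \sin^{2}{\left(x \right)}}{2}.
Matching coefficients of the independent functions:
  [y^{2}]:  \frac{3 A^{2}}{2} = \frac{27}{2}
  [x y]:  - 2 A^{2} = -18
  [x \sin{\left(x \right)}]:  2 A B = -6
  [y \sin{\left(x \right)}]:  - 3 A B = 9
  [\sin^{2}{\left(x \right)}]:  \frac{3 B^{2}}{2} = \frac{3}{2}
These equations allow (A, B) = (-3, 1) or (3, -1).
Impose the point condition(s):
  u(0, 0) = -1  ⟹  B = -1
Only A = 3, B = -1 satisfies everything.
Hence u(x, y) = 3 x y - \cos{\left(x \right)}.

Answer: u(x, y) = 3 x y - \cos{\left(x \right)}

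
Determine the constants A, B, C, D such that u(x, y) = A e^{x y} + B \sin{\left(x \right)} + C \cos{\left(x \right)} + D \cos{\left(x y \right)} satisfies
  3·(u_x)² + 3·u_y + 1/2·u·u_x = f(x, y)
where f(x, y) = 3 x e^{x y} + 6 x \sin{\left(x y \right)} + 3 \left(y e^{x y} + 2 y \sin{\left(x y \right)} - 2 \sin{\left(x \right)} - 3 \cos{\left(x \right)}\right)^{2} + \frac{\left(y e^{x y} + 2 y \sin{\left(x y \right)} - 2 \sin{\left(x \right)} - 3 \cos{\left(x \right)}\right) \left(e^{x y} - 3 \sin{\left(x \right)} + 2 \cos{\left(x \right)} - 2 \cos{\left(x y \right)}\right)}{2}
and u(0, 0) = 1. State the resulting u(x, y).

Answer: u(x, y) = e^{x y} - 3 \sin{\left(x \right)} + 2 \cos{\left(x \right)} - 2 \cos{\left(x y \right)}

Derivation:
Substitute the ansatz u = A e^{x y} + B \sin{\left(x \right)} + C \cos{\left(x \right)} + D \cos{\left(x y \right)} into the left-hand side.
Derivatives of the ansatz:
  u_x = A y e^{x y} + B \cos{\left(x \right)} - C \sin{\left(x \right)} - D y \sin{\left(x y \right)}
  u_y = A x e^{x y} - D x \sin{\left(x y \right)}
Term by term:
  3·(u_x)² = 3 A^{2} y^{2} e^{2 x y} + 6 A B y e^{x y} \cos{\left(x \right)} - 6 A C y e^{x y} \sin{\left(x \right)} - 6 A D y^{2} e^{x y} \sin{\left(x y \right)} + 3 B^{2} \cos^{2}{\left(x \right)} - 6 B C \sin{\left(x \right)} \cos{\left(x \right)} - 6 B D y \sin{\left(x y \right)} \cos{\left(x \right)} + 3 C^{2} \sin^{2}{\left(x \right)} + 6 C D y \sin{\left(x \right)} \sin{\left(x y \right)} + 3 D^{2} y^{2} \sin^{2}{\left(x y \right)}
  3·u_y = 3 A x e^{x y} - 3 D x \sin{\left(x y \right)}
  1/2·u·u_x = \frac{A^{2} y e^{2 x y}}{2} + \frac{A B y e^{x y} \sin{\left(x \right)}}{2} + \frac{A B e^{x y} \cos{\left(x \right)}}{2} + \frac{A C y e^{x y} \cos{\left(x \right)}}{2} - \frac{A C e^{x y} \sin{\left(x \right)}}{2} - \frac{A D y e^{x y} \sin{\left(x y \right)}}{2} + \frac{A D y e^{x y} \cos{\left(x y \right)}}{2} + \frac{B^{2} \sin{\left(x \right)} \cos{\left(x \right)}}{2} - \frac{B C \sin^{2}{\left(x \right)}}{2} + \frac{B C \cos^{2}{\left(x \right)}}{2} - \frac{B D y \sin{\left(x \right)} \sin{\left(x y \right)}}{2} + \frac{B D \cos{\left(x \right)} \cos{\left(x y \right)}}{2} - \frac{C^{2} \sin{\left(x \right)} \cos{\left(x \right)}}{2} - \frac{C D y \sin{\left(x y \right)} \cos{\left(x \right)}}{2} - \frac{C D \sin{\left(x \right)} \cos{\left(x y \right)}}{2} - \frac{D^{2} y \sin{\left(x y \right)} \cos{\left(x y \right)}}{2}
Sum these and collect like terms in the independent variables.
This must equal f(x, y) identically; expanded, f = 3 x e^{x y} + 6 x \sin{\left(x y \right)} + 3 y^{2} e^{2 x y} + 12 y^{2} e^{x y} \sin{\left(x y \right)} + 12 y^{2} \sin^{2}{\left(x y \right)} + \frac{y e^{2 x y}}{2} - \frac{27 y e^{x y} \sin{\left(x \right)}}{2} + y e^{x y} \sin{\left(x y \right)} - 17 y e^{x y} \cos{\left(x \right)} - y e^{x y} \cos{\left(x y \right)} - 27 y \sin{\left(x \right)} \sin{\left(x y \right)} - 34 y \sin{\left(x y \right)} \cos{\left(x \right)} - 2 y \sin{\left(x y \right)} \cos{\left(x y \right)} - e^{x y} \sin{\left(x \right)} - \frac{3 e^{x y} \cos{\left(x \right)}}{2} + 15 \sin^{2}{\left(x \right)} + \frac{77 \sin{\left(x \right)} \cos{\left(x \right)}}{2} + 2 \sin{\left(x \right)} \cos{\left(x y \right)} + 24 \cos^{2}{\left(x \right)} + 3 \cos{\left(x \right)} \cos{\left(x y \right)}.
Matching coefficients of the independent functions:
(each divided by its leading coefficient; functions giving the same equation are listed together)
  [x e^{x y}]:  A - 1 = 0
  [x \sin{\left(x y \right)}]:  D + 2 = 0
  [y e^{2 x y}, y^{2} e^{2 x y}]:  A^{2} - 1 = 0
  [y^{2} \sin^{2}{\left(x y \right)}, y \sin{\left(x y \right)} \cos{\left(x y \right)}]:  D^{2} - 4 = 0
  [e^{x y} \sin{\left(x \right)}]:  A C - 2 = 0
  [e^{x y} \cos{\left(x \right)}]:  A B + 3 = 0
  [\sin{\left(x \right)} \cos{\left(x \right)}]:  B^{2} - 12 B C - C^{2} - 77 = 0
  [\sin{\left(x \right)} \cos{\left(x y \right)}]:  C D + 4 = 0
  [\cos{\left(x \right)} \cos{\left(x y \right)}]:  B D - 6 = 0
  [y e^{x y} \sin{\left(x \right)}]:  A B - 12 A C + 27 = 0
  [y e^{x y} \sin{\left(x y \right)}, y e^{x y} \cos{\left(x y \right)}, y^{2} e^{x y} \sin{\left(x y \right)}]:  A D + 2 = 0
  [y e^{x y} \cos{\left(x \right)}]:  A B + \frac{A C}{12} + \frac{17}{6} = 0
  [y \sin{\left(x \right)} \sin{\left(x y \right)}]:  B D - 12 C D - 54 = 0
  [y \sin{\left(x y \right)} \cos{\left(x \right)}]:  B D + \frac{C D}{12} - \frac{17}{3} = 0
  [\sin^{2}{\left(x \right)}]:  B C - 6 C^{2} + 30 = 0
  [\cos^{2}{\left(x \right)}]:  B^{2} + \frac{B C}{6} - 8 = 0
Solving: A = 1, B = -3, C = 2, D = -2.
Check against the point condition:
  u(0, 0) = 1  ⟹  A + C + D = 1  ✓
Hence u(x, y) = e^{x y} - 3 \sin{\left(x \right)} + 2 \cos{\left(x \right)} - 2 \cos{\left(x y \right)}.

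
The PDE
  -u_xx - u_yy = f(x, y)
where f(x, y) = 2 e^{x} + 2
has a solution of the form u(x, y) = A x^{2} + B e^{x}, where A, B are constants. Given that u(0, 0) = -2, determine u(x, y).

Answer: u(x, y) = - x^{2} - 2 e^{x}

Derivation:
Substitute the ansatz u = A x^{2} + B e^{x} into the left-hand side.
Derivatives of the ansatz:
  u_xx = 2 A + B e^{x}
  u_yy = 0
Term by term:
  -u_xx = - 2 A - B e^{x}
  -u_yy = 0
So the left-hand side equals
  - 2 A - B e^{x}
This must equal f(x, y) = 2 e^{x} + 2 identically.
Matching coefficients of the independent functions:
  [constant term]:  - 2 A = 2
  [e^{x}]:  - B = 2
Solving: A = -1, B = -2.
Check against the point condition:
  u(0, 0) = -2  ⟹  B = -2  ✓
Hence u(x, y) = - x^{2} - 2 e^{x}.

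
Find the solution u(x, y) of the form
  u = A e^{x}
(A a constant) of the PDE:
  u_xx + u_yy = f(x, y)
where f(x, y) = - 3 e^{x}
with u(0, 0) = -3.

Substitute the ansatz u = A e^{x} into the left-hand side.
Derivatives of the ansatz:
  u_xx = A e^{x}
  u_yy = 0
Term by term:
  u_xx = A e^{x}
  u_yy = 0
So the left-hand side equals
  A e^{x}
This must equal f(x, y) = - 3 e^{x} identically.
Matching coefficients of the independent functions:
  [e^{x}]:  A = -3
Solving: A = -3.
Check against the point condition:
  u(0, 0) = -3  ⟹  A = -3  ✓
Hence u(x, y) = - 3 e^{x}.

Answer: u(x, y) = - 3 e^{x}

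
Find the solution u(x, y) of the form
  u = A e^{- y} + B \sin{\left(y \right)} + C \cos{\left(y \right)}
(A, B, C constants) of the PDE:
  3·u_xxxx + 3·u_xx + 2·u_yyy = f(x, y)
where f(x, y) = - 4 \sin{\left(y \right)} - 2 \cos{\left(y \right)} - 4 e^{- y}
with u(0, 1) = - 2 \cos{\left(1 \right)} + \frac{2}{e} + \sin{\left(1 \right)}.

Answer: u(x, y) = \sin{\left(y \right)} - 2 \cos{\left(y \right)} + 2 e^{- y}

Derivation:
Substitute the ansatz u = A e^{- y} + B \sin{\left(y \right)} + C \cos{\left(y \right)} into the left-hand side.
Derivatives of the ansatz:
  u_xxxx = 0
  u_xx = 0
  u_yyy = - A e^{- y} - B \cos{\left(y \right)} + C \sin{\left(y \right)}
Term by term:
  3·u_xxxx = 0
  3·u_xx = 0
  2·u_yyy = - 2 A e^{- y} - 2 B \cos{\left(y \right)} + 2 C \sin{\left(y \right)}
So the left-hand side equals
  - 2 A e^{- y} - 2 B \cos{\left(y \right)} + 2 C \sin{\left(y \right)}
This must equal f(x, y) = - 4 \sin{\left(y \right)} - 2 \cos{\left(y \right)} - 4 e^{- y} identically.
Matching coefficients of the independent functions:
  [e^{- y}]:  - 2 A = -4
  [\sin{\left(y \right)}]:  2 C = -4
  [\cos{\left(y \right)}]:  - 2 B = -2
Solving: A = 2, B = 1, C = -2.
Check against the point condition:
  u(0, 1) = - 2 \cos{\left(1 \right)} + \frac{2}{e} + \sin{\left(1 \right)}  ⟹  \frac{A}{e} + B \sin{\left(1 \right)} + C \cos{\left(1 \right)} = - 2 \cos{\left(1 \right)} + \frac{2}{e} + \sin{\left(1 \right)}  ✓
Hence u(x, y) = \sin{\left(y \right)} - 2 \cos{\left(y \right)} + 2 e^{- y}.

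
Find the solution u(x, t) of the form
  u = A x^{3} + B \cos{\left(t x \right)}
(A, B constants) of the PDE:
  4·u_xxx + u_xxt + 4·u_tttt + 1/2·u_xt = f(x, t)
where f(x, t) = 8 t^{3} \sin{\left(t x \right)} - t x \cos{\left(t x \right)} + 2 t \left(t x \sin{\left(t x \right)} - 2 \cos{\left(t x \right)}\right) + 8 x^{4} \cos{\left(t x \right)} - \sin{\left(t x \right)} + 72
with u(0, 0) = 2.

Substitute the ansatz u = A x^{3} + B \cos{\left(t x \right)} into the left-hand side.
Derivatives of the ansatz:
  u_xxx = 6 A + B t^{3} \sin{\left(t x \right)}
  u_xxt = B t^{2} x \sin{\left(t x \right)} - 2 B t \cos{\left(t x \right)}
  u_tttt = B x^{4} \cos{\left(t x \right)}
  u_xt = - B t x \cos{\left(t x \right)} - B \sin{\left(t x \right)}
Term by term:
  4·u_xxx = 24 A + 4 B t^{3} \sin{\left(t x \right)}
  u_xxt = B t^{2} x \sin{\left(t x \right)} - 2 B t \cos{\left(t x \right)}
  4·u_tttt = 4 B x^{4} \cos{\left(t x \right)}
  1/2·u_xt = - \frac{B t x \cos{\left(t x \right)}}{2} - \frac{B \sin{\left(t x \right)}}{2}
So the left-hand side equals
  24 A + 4 B t^{3} \sin{\left(t x \right)} + B t^{2} x \sin{\left(t x \right)} - \frac{B t x \cos{\left(t x \right)}}{2} - 2 B t \cos{\left(t x \right)} + 4 B x^{4} \cos{\left(t x \right)} - \frac{B \sin{\left(t x \right)}}{2}
This must equal f(x, t) identically; expanded, f = 8 t^{3} \sin{\left(t x \right)} + 2 t^{2} x \sin{\left(t x \right)} - t x \cos{\left(t x \right)} - 4 t \cos{\left(t x \right)} + 8 x^{4} \cos{\left(t x \right)} - \sin{\left(t x \right)} + 72.
Matching coefficients of the independent functions:
  [constant term]:  24 A = 72
  [t \cos{\left(t x \right)}]:  - 2 B = -4
  [t^{3} \sin{\left(t x \right)}, x^{4} \cos{\left(t x \right)}]:  4 B = 8
  [t x \cos{\left(t x \right)}, \sin{\left(t x \right)}]:  - \frac{B}{2} = -1
  [t^{2} x \sin{\left(t x \right)}]:  B = 2
Solving: A = 3, B = 2.
Check against the point condition:
  u(0, 0) = 2  ⟹  B = 2  ✓
Hence u(x, t) = 3 x^{3} + 2 \cos{\left(t x \right)}.

Answer: u(x, t) = 3 x^{3} + 2 \cos{\left(t x \right)}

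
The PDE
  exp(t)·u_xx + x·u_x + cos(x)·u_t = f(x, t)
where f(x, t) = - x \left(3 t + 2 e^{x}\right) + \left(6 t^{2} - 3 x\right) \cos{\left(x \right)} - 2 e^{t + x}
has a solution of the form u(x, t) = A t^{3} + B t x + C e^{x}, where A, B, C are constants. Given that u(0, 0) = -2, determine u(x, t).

Answer: u(x, t) = 2 t^{3} - 3 t x - 2 e^{x}

Derivation:
Substitute the ansatz u = A t^{3} + B t x + C e^{x} into the left-hand side.
Derivatives of the ansatz:
  u_xx = C e^{x}
  u_x = B t + C e^{x}
  u_t = 3 A t^{2} + B x
Term by term:
  exp(t)·u_xx = C e^{t} e^{x}
  x·u_x = B t x + C x e^{x}
  cos(x)·u_t = 3 A t^{2} \cos{\left(x \right)} + B x \cos{\left(x \right)}
So the left-hand side equals
  3 A t^{2} \cos{\left(x \right)} + B t x + B x \cos{\left(x \right)} + C x e^{x} + C e^{t} e^{x}
This must equal f(x, t) identically; expanded, f = 6 t^{2} \cos{\left(x \right)} - 3 t x - 2 x e^{x} - 3 x \cos{\left(x \right)} - 2 e^{t} e^{x}.
Matching coefficients of the independent functions:
  [t x, x \cos{\left(x \right)}]:  B = -3
  [t^{2} \cos{\left(x \right)}]:  3 A = 6
  [x e^{x}, e^{t} e^{x}]:  C = -2
Solving: A = 2, B = -3, C = -2.
Check against the point condition:
  u(0, 0) = -2  ⟹  C = -2  ✓
Hence u(x, t) = 2 t^{3} - 3 t x - 2 e^{x}.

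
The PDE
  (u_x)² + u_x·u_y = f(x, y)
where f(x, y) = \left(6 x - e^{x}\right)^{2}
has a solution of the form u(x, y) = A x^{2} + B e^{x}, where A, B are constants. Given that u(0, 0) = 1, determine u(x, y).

Answer: u(x, y) = - 3 x^{2} + e^{x}

Derivation:
Substitute the ansatz u = A x^{2} + B e^{x} into the left-hand side.
Derivatives of the ansatz:
  u_x = 2 A x + B e^{x}
  u_y = 0
Term by term:
  (u_x)² = 4 A^{2} x^{2} + 4 A B x e^{x} + B^{2} e^{2 x}
  u_x·u_y = 0
So the left-hand side equals
  4 A^{2} x^{2} + 4 A B x e^{x} + B^{2} e^{2 x}
This must equal f(x, y) identically; expanded, f = 36 x^{2} - 12 x e^{x} + e^{2 x}.
Matching coefficients of the independent functions:
  [x^{2}]:  4 A^{2} = 36
  [x e^{x}]:  4 A B = -12
  [e^{2 x}]:  B^{2} = 1
These equations allow (A, B) = (-3, 1) or (3, -1).
Impose the point condition(s):
  u(0, 0) = 1  ⟹  B = 1
Only A = -3, B = 1 satisfies everything.
Hence u(x, y) = - 3 x^{2} + e^{x}.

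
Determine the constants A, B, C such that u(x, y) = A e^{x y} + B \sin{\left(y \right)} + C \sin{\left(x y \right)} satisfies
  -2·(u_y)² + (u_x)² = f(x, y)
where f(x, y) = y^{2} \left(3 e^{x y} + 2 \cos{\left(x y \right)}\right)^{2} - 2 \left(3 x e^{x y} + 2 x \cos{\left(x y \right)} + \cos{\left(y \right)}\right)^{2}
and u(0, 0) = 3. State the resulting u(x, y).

Substitute the ansatz u = A e^{x y} + B \sin{\left(y \right)} + C \sin{\left(x y \right)} into the left-hand side.
Derivatives of the ansatz:
  u_y = A x e^{x y} + B \cos{\left(y \right)} + C x \cos{\left(x y \right)}
  u_x = A y e^{x y} + C y \cos{\left(x y \right)}
Term by term:
  -2·(u_y)² = - 2 A^{2} x^{2} e^{2 x y} - 4 A B x e^{x y} \cos{\left(y \right)} - 4 A C x^{2} e^{x y} \cos{\left(x y \right)} - 2 B^{2} \cos^{2}{\left(y \right)} - 4 B C x \cos{\left(y \right)} \cos{\left(x y \right)} - 2 C^{2} x^{2} \cos^{2}{\left(x y \right)}
  (u_x)² = A^{2} y^{2} e^{2 x y} + 2 A C y^{2} e^{x y} \cos{\left(x y \right)} + C^{2} y^{2} \cos^{2}{\left(x y \right)}
So the left-hand side equals
  - 2 A^{2} x^{2} e^{2 x y} + A^{2} y^{2} e^{2 x y} - 4 A B x e^{x y} \cos{\left(y \right)} - 4 A C x^{2} e^{x y} \cos{\left(x y \right)} + 2 A C y^{2} e^{x y} \cos{\left(x y \right)} - 2 B^{2} \cos^{2}{\left(y \right)} - 4 B C x \cos{\left(y \right)} \cos{\left(x y \right)} - 2 C^{2} x^{2} \cos^{2}{\left(x y \right)} + C^{2} y^{2} \cos^{2}{\left(x y \right)}
This must equal f(x, y) identically; expanded, f = - 18 x^{2} e^{2 x y} - 24 x^{2} e^{x y} \cos{\left(x y \right)} - 8 x^{2} \cos^{2}{\left(x y \right)} - 12 x e^{x y} \cos{\left(y \right)} - 8 x \cos{\left(y \right)} \cos{\left(x y \right)} + 9 y^{2} e^{2 x y} + 12 y^{2} e^{x y} \cos{\left(x y \right)} + 4 y^{2} \cos^{2}{\left(x y \right)} - 2 \cos^{2}{\left(y \right)}.
Matching coefficients of the independent functions:
  [x^{2} e^{2 x y}]:  - 2 A^{2} = -18
  [x^{2} \cos^{2}{\left(x y \right)}]:  - 2 C^{2} = -8
  [y^{2} e^{2 x y}]:  A^{2} = 9
  [y^{2} \cos^{2}{\left(x y \right)}]:  C^{2} = 4
  [x e^{x y} \cos{\left(y \right)}]:  - 4 A B = -12
  [x \cos{\left(y \right)} \cos{\left(x y \right)}]:  - 4 B C = -8
  [x^{2} e^{x y} \cos{\left(x y \right)}]:  - 4 A C = -24
  [y^{2} e^{x y} \cos{\left(x y \right)}]:  2 A C = 12
  [\cos^{2}{\left(y \right)}]:  - 2 B^{2} = -2
These equations allow (A, B, C) = (-3, -1, -2) or (3, 1, 2).
Impose the point condition(s):
  u(0, 0) = 3  ⟹  A = 3
Only A = 3, B = 1, C = 2 satisfies everything.
Hence u(x, y) = 3 e^{x y} + \sin{\left(y \right)} + 2 \sin{\left(x y \right)}.

Answer: u(x, y) = 3 e^{x y} + \sin{\left(y \right)} + 2 \sin{\left(x y \right)}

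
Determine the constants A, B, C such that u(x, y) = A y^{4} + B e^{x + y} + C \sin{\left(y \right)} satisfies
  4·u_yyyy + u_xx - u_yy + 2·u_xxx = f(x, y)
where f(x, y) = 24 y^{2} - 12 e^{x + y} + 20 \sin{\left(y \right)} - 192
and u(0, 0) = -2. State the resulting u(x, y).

Substitute the ansatz u = A y^{4} + B e^{x + y} + C \sin{\left(y \right)} into the left-hand side.
Derivatives of the ansatz:
  u_yyyy = 24 A + B e^{x} e^{y} + C \sin{\left(y \right)}
  u_xx = B e^{x} e^{y}
  u_yy = 12 A y^{2} + B e^{x} e^{y} - C \sin{\left(y \right)}
  u_xxx = B e^{x} e^{y}
Term by term:
  4·u_yyyy = 96 A + 4 B e^{x} e^{y} + 4 C \sin{\left(y \right)}
  u_xx = B e^{x} e^{y}
  -u_yy = - 12 A y^{2} - B e^{x} e^{y} + C \sin{\left(y \right)}
  2·u_xxx = 2 B e^{x} e^{y}
So the left-hand side equals
  - 12 A y^{2} + 96 A + 6 B e^{x} e^{y} + 5 C \sin{\left(y \right)}
This must equal f(x, y) identically; expanded, f = 24 y^{2} - 12 e^{x} e^{y} + 20 \sin{\left(y \right)} - 192.
Matching coefficients of the independent functions:
  [constant term]:  96 A = -192
  [y^{2}]:  - 12 A = 24
  [e^{x} e^{y}]:  6 B = -12
  [\sin{\left(y \right)}]:  5 C = 20
Solving: A = -2, B = -2, C = 4.
Check against the point condition:
  u(0, 0) = -2  ⟹  B = -2  ✓
Hence u(x, y) = - 2 y^{4} - 2 e^{x + y} + 4 \sin{\left(y \right)}.

Answer: u(x, y) = - 2 y^{4} - 2 e^{x + y} + 4 \sin{\left(y \right)}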